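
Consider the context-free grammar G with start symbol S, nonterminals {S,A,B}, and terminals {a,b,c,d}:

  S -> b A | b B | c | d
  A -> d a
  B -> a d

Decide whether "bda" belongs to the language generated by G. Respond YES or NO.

CNF form of G:
  S -> T2 A | T2 B | c | d
  A -> T0 T1
  B -> T1 T0
  T0 -> d
  T1 -> a
  T2 -> b

CYK fill:
  cell(0,0) b: {T2}  orig:{}
  cell(1,1) d: {S,T0}  orig:{S}
  cell(2,2) a: {T1}  orig:{}
  cell(0,1) bd: ∅
  cell(1,2) da: {A}
  cell(0,2) bda: {S}

S ∈ T[0,2] ⇒ YES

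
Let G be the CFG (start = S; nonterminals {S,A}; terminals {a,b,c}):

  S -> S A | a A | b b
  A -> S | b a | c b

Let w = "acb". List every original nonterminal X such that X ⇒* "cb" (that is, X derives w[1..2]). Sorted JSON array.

CNF form of G:
  S -> S A | T0 A | T1 T1
  A -> S A | T0 A | T1 T0 | T1 T1 | T2 T1
  T0 -> a
  T1 -> b
  T2 -> c

CYK table (by increasing span) (cells [i..j] with 1 ≤ i ≤ j ≤ 2 only):
  T[1,1] 'c' = {T2}  orig:{}
  T[2,2] 'b' = {T1}  orig:{}
  T[1,2] 'cb' = {A}

Original NTs in T[1,2] deriving "cb": ["A"]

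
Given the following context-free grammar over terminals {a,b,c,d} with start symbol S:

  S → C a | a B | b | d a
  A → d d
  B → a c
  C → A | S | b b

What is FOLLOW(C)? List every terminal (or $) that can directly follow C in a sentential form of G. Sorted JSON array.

Compute FIRST by fixpoint:
[1]
  A via A→d d: +{d}
  B via B→a c: +{a}
  C via C→A: +{d}
  C via C→b b: +{b}
  S via S→C a: +{b,d}
  S via S→a B: +{a}
  FIRST(S)={a,b,d}  FIRST(A)={d}  FIRST(B)={a}  FIRST(C)={b,d}
[2]
  C via C→S: +{a}
  FIRST(S)={a,b,d}  FIRST(A)={d}  FIRST(B)={a}  FIRST(C)={a,b,d}
[3] — fixpoint
  FIRST(S)={a,b,d}  FIRST(A)={d}  FIRST(B)={a}  FIRST(C)={a,b,d}

FOLLOW iteration:
FOLLOW(S) := {$}
round 1:
  S→C a: FOLLOW(C) ⊇ FIRST(a) = {a}; new: +{a}
  S→a B: FOLLOW(B) ⊇ FOLLOW(S) ⊇ {$}; new: +{$}
  FOLLOW(S)={$}  FOLLOW(A)={}  FOLLOW(B)={$}  FOLLOW(C)={a}
round 2:
  C→A: FOLLOW(A) ⊇ FOLLOW(C) ⊇ {a}; new: +{a}
  C→S: FOLLOW(S) ⊇ FOLLOW(C) ⊇ {a}; new: +{a}
  S→a B: FOLLOW(B) ⊇ FOLLOW(S) ⊇ {$,a}; new: +{a}
  FOLLOW(S)={$,a}  FOLLOW(A)={a}  FOLLOW(B)={$,a}  FOLLOW(C)={a}
round 3: done
  FOLLOW(S)={$,a}  FOLLOW(A)={a}  FOLLOW(B)={$,a}  FOLLOW(C)={a}

FOLLOW(C) = ["a"]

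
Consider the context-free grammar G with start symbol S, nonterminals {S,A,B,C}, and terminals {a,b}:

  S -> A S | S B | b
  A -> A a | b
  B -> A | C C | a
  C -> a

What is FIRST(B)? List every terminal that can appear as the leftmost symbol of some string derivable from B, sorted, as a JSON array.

FIRST sets, iterate to fixpoint:
round 1:
  A via A→b: +{b}
  B via B→A: +{b}
  B via B→a: +{a}
  C via C→a: +{a}
  S via S→A S: +{b}
  FIRST[S]={b}  FIRST[A]={b}  FIRST[B]={a,b}  FIRST[C]={a}
round 2: (stable)
  FIRST[S]={b}  FIRST[A]={b}  FIRST[B]={a,b}  FIRST[C]={a}

FIRST(B) = ["a", "b"]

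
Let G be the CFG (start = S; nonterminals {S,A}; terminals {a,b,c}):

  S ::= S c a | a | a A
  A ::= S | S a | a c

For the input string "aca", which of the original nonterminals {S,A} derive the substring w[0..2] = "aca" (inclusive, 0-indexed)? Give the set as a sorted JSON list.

CNF form of G:
  S -> S X3 | T0 A | a
  A -> S T0 | S X2 | T0 A | T0 T1 | a
  T0 -> a
  T1 -> c
  X2 -> T1 T0
  X3 -> T1 T0

CYK fill, restricted to cells inside w[0..2]:
  [0..0]={A,S,T0}  "a"  orig:{A,S}
  [1..1]={T1}  "c"  orig:{}
  [2..2]={A,S,T0}  "a"  orig:{A,S}
  [0..1]={A}  "ac"
  [1..2]={X2,X3}  "ca"  orig:{}
  [0..2]={A,S}  "aca"

Original NTs in T[0,2] deriving "aca": ["A", "S"]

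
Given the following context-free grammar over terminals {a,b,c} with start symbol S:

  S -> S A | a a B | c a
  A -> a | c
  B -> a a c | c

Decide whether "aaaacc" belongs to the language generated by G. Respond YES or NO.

Convert to CNF:
  S -> S A | T0 X3 | T1 T0
  A -> a | c
  B -> T0 X2 | c
  T0 -> a
  T1 -> c
  X2 -> T0 T1
  X3 -> T0 B

Fill CYK table bottom-up:
  [0..0]={A,T0}  "a"  orig:{A}
  [1..1]={A,T0}  "a"  orig:{A}
  [2..2]={A,T0}  "a"  orig:{A}
  [3..3]={A,T0}  "a"  orig:{A}
  [4..4]={A,B,T1}  "c"  orig:{A,B}
  [5..5]={A,B,T1}  "c"  orig:{A,B}
  [0..1]=∅  "aa"
  [1..2]=∅  "aa"
  [2..3]=∅  "aa"
  [3..4]={X2,X3}  "ac"  orig:{}
  [4..5]=∅  "cc"
  [0..2]=∅  "aaa"
  [1..3]=∅  "aaa"
  [2..4]={B,S}  "aac"
  [3..5]=∅  "acc"
  [0..3]=∅  "aaaa"
  [1..4]={X3}  "aaac"  orig:{}
  [2..5]={S}  "aacc"
  [0..4]={S}  "aaaac"
  [1..5]=∅  "aaacc"
  [0..5]={S}  "aaaacc"

S ∈ T[0,5] ⇒ YES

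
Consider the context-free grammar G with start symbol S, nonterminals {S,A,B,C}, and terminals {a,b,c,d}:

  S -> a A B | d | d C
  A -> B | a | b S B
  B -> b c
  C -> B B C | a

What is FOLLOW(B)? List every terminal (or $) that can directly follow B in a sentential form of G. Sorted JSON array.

FIRST sets, iterate to fixpoint:
pass 1:
  A via A→a: +{a}
  A via A→b S B: +{b}
  B via B→b c: +{b}
  C via C→B B C: +{b}
  C via C→a: +{a}
  S via S→a A B: +{a}
  S via S→d: +{d}
  S: {a,d}  A: {a,b}  B: {b}  C: {a,b}
pass 2: (stable)
  S: {a,d}  A: {a,b}  B: {b}  C: {a,b}

FOLLOW sets:
seed FOLLOW(S) with $
iter 1:
  A→b S B: FOLLOW(S) ⊇ FIRST(B) = {b}; new: +{b}
  C→B B C: FOLLOW(B) ⊇ FIRST(B) = {b}; new: +{b}
  C→B B C: FOLLOW(B) ⊇ FIRST(C) = {a,b}; new: +{a}
  S→a A B: FOLLOW(A) ⊇ FIRST(B) = {b}; new: +{b}
  S→a A B: FOLLOW(B) ⊇ FOLLOW(S) ⊇ {$,b}; new: +{$}
  S→d C: FOLLOW(C) ⊇ FOLLOW(S) ⊇ {$,b}; new: +{$,b}
  FOLLOW(S)={$,b}  FOLLOW(A)={b}  FOLLOW(B)={$,a,b}  FOLLOW(C)={$,b}
iter 2: — fixpoint
  FOLLOW(S)={$,b}  FOLLOW(A)={b}  FOLLOW(B)={$,a,b}  FOLLOW(C)={$,b}

FOLLOW(B) = ["$", "a", "b"]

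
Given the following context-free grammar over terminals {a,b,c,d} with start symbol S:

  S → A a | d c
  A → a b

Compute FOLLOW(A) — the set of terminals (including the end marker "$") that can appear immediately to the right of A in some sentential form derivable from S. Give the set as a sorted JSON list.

FIRST sets, iterate to fixpoint:
round 1:
  A via A→a b: +{a}
  S via S→A a: +{a}
  S via S→d c: +{d}
  FIRST[S]={a,d}  FIRST[A]={a}
round 2: — fixpoint
  FIRST[S]={a,d}  FIRST[A]={a}

Compute FOLLOW by fixpoint:
initialize: $ ∈ FOLLOW(S)
pass 1:
  S→A a: FOLLOW(A) ⊇ FIRST(a) = {a}; new: +{a}
  FOLLOW(S)={$}  FOLLOW(A)={a}
pass 2: — fixpoint
  FOLLOW(S)={$}  FOLLOW(A)={a}

FOLLOW(A) = ["a"]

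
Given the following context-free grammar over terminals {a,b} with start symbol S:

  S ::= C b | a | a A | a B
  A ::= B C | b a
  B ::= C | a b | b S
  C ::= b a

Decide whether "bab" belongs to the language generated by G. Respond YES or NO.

Convert to CNF:
  S -> C T0 | T1 A | T1 B | a
  A -> B C | T0 T1
  B -> T0 S | T0 T1 | T1 T0
  C -> T0 T1
  T0 -> b
  T1 -> a

CYK fill:
  T[0,0] 'b' = {T0}  orig:{}
  T[1,1] 'a' = {S,T1}  orig:{S}
  T[2,2] 'b' = {T0}  orig:{}
  T[0,1] 'ba' = {A,B,C}
  T[1,2] 'ab' = {B}
  T[0,2] 'bab' = {S}

S ∈ T[0,2] ⇒ YES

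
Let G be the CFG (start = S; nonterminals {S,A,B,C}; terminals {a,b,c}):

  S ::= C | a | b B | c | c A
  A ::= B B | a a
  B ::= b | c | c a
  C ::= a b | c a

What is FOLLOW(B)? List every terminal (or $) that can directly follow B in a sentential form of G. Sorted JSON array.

FIRST iteration:
round 1:
  A via A→a a: +{a}
  B via B→b: +{b}
  B via B→c: +{c}
  C via C→a b: +{a}
  C via C→c a: +{c}
  S via S→C: +{a,c}
  S via S→b B: +{b}
  S: {a,b,c}  A: {a}  B: {b,c}  C: {a,c}
round 2:
  A via A→B B: +{b,c}
  S: {a,b,c}  A: {a,b,c}  B: {b,c}  C: {a,c}
round 3: done
  S: {a,b,c}  A: {a,b,c}  B: {b,c}  C: {a,c}

FOLLOW sets:
seed FOLLOW(S) with $
[1]
  A→B B: FOLLOW(B) ⊇ FIRST(B) = {b,c}; new: +{b,c}
  S→C: FOLLOW(C) ⊇ FOLLOW(S) ⊇ {$}; new: +{$}
  S→b B: FOLLOW(B) ⊇ FOLLOW(S) ⊇ {$}; new: +{$}
  S→c A: FOLLOW(A) ⊇ FOLLOW(S) ⊇ {$}; new: +{$}
  FOLLOW[S]={$}  FOLLOW[A]={$}  FOLLOW[B]={$,b,c}  FOLLOW[C]={$}
[2] (stable)
  FOLLOW[S]={$}  FOLLOW[A]={$}  FOLLOW[B]={$,b,c}  FOLLOW[C]={$}

FOLLOW(B) = ["$", "b", "c"]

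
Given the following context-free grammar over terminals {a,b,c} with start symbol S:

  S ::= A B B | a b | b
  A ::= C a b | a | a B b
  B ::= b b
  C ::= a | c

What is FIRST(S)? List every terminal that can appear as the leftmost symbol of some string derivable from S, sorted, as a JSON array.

FIRST sets, iterate to fixpoint:
iter 1:
  A via A→a: +{a}
  B via B→b b: +{b}
  C via C→a: +{a}
  C via C→c: +{c}
  S via S→A B B: +{a}
  S via S→b: +{b}
  FIRST(S)={a,b}  FIRST(A)={a}  FIRST(B)={b}  FIRST(C)={a,c}
iter 2:
  A via A→C a b: +{c}
  S via S→A B B: +{c}
  FIRST(S)={a,b,c}  FIRST(A)={a,c}  FIRST(B)={b}  FIRST(C)={a,c}
iter 3: — fixpoint
  FIRST(S)={a,b,c}  FIRST(A)={a,c}  FIRST(B)={b}  FIRST(C)={a,c}

FIRST(S) = ["a", "b", "c"]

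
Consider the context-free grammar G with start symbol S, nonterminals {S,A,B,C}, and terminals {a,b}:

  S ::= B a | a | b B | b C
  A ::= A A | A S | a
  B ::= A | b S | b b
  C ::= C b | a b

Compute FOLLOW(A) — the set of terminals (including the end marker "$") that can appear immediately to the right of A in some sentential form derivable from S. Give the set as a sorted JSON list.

Compute FIRST by fixpoint:
pass 1:
  A via A→a: +{a}
  B via B→A: +{a}
  B via B→b S: +{b}
  C via C→a b: +{a}
  S via S→B a: +{a,b}
  S: {a,b}  A: {a}  B: {a,b}  C: {a}
pass 2: (no change)
  S: {a,b}  A: {a}  B: {a,b}  C: {a}

Compute FOLLOW by fixpoint:
FOLLOW(S) := {$}
round 1:
  A→A A: FOLLOW(A) ⊇ FIRST(A) = {a}; new: +{a}
  A→A S: FOLLOW(A) ⊇ FIRST(S) = {a,b}; new: +{b}
  A→A S: FOLLOW(S) ⊇ FOLLOW(A) ⊇ {a,b}; new: +{a,b}
  C→C b: FOLLOW(C) ⊇ FIRST(b) = {b}; new: +{b}
  S→B a: FOLLOW(B) ⊇ FIRST(a) = {a}; new: +{a}
  S→b B: FOLLOW(B) ⊇ FOLLOW(S) ⊇ {$,a,b}; new: +{$,b}
  S→b C: FOLLOW(C) ⊇ FOLLOW(S) ⊇ {$,a,b}; new: +{$,a}
  FOLLOW[S]={$,a,b}  FOLLOW[A]={a,b}  FOLLOW[B]={$,a,b}  FOLLOW[C]={$,a,b}
round 2:
  B→A: FOLLOW(A) ⊇ FOLLOW(B) ⊇ {$,a,b}; new: +{$}
  FOLLOW[S]={$,a,b}  FOLLOW[A]={$,a,b}  FOLLOW[B]={$,a,b}  FOLLOW[C]={$,a,b}
round 3: (no change)
  FOLLOW[S]={$,a,b}  FOLLOW[A]={$,a,b}  FOLLOW[B]={$,a,b}  FOLLOW[C]={$,a,b}

FOLLOW(A) = ["$", "a", "b"]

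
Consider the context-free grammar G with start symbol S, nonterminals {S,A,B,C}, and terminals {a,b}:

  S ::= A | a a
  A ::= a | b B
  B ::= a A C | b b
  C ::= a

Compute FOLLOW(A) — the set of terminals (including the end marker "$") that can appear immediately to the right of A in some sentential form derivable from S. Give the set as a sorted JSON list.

FIRST sets, iterate to fixpoint:
[1]
  A via A→a: +{a}
  A via A→b B: +{b}
  B via B→a A C: +{a}
  B via B→b b: +{b}
  C via C→a: +{a}
  S via S→A: +{a,b}
  FIRST[S]={a,b}  FIRST[A]={a,b}  FIRST[B]={a,b}  FIRST[C]={a}
[2] done
  FIRST[S]={a,b}  FIRST[A]={a,b}  FIRST[B]={a,b}  FIRST[C]={a}

FOLLOW iteration:
FOLLOW(S) := {$}
[1]
  B→a A C: FOLLOW(A) ⊇ FIRST(C) = {a}; new: +{a}
  S→A: FOLLOW(A) ⊇ FOLLOW(S) ⊇ {$}; new: +{$}
  FOLLOW(S)={$}  FOLLOW(A)={$,a}  FOLLOW(B)={}  FOLLOW(C)={}
[2]
  A→b B: FOLLOW(B) ⊇ FOLLOW(A) ⊇ {$,a}; new: +{$,a}
  B→a A C: FOLLOW(C) ⊇ FOLLOW(B) ⊇ {$,a}; new: +{$,a}
  FOLLOW(S)={$}  FOLLOW(A)={$,a}  FOLLOW(B)={$,a}  FOLLOW(C)={$,a}
[3] (stable)
  FOLLOW(S)={$}  FOLLOW(A)={$,a}  FOLLOW(B)={$,a}  FOLLOW(C)={$,a}

FOLLOW(A) = ["$", "a"]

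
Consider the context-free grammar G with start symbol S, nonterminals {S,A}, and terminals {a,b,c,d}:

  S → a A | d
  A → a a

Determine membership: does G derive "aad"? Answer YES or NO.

CNF form of G:
  S -> T0 A | d
  A -> T0 T0
  T0 -> a

CYK fill:
  cell(0,0) a: {T0}  orig:{}
  cell(1,1) a: {T0}  orig:{}
  cell(2,2) d: {S}
  cell(0,1) aa: {A}
  cell(1,2) ad: ∅
  cell(0,2) aad: ∅

S ∉ T[0,2] ⇒ NO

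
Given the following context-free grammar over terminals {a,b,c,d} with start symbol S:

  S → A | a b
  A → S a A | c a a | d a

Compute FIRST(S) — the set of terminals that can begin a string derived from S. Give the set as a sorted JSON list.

FIRST sets, iterate to fixpoint:
pass 1:
  A via A→c a a: +{c}
  A via A→d a: +{d}
  S via S→A: +{c,d}
  S via S→a b: +{a}
  FIRST(S)={a,c,d}  FIRST(A)={c,d}
pass 2:
  A via A→S a A: +{a}
  FIRST(S)={a,c,d}  FIRST(A)={a,c,d}
pass 3: (no change)
  FIRST(S)={a,c,d}  FIRST(A)={a,c,d}

FIRST(S) = ["a", "c", "d"]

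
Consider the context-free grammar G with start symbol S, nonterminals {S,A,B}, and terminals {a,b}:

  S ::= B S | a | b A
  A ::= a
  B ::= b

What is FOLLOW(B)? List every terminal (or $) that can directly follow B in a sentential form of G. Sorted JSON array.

FIRST iteration:
round 1:
  A via A→a: +{a}
  B via B→b: +{b}
  S via S→B S: +{b}
  S via S→a: +{a}
  S: {a,b}  A: {a}  B: {b}
round 2: done
  S: {a,b}  A: {a}  B: {b}

Compute FOLLOW by fixpoint:
FOLLOW(S) := {$}
iter 1:
  S→B S: FOLLOW(B) ⊇ FIRST(S) = {a,b}; new: +{a,b}
  S→b A: FOLLOW(A) ⊇ FOLLOW(S) ⊇ {$}; new: +{$}
  S: {$}  A: {$}  B: {a,b}
iter 2: — fixpoint
  S: {$}  A: {$}  B: {a,b}

FOLLOW(B) = ["a", "b"]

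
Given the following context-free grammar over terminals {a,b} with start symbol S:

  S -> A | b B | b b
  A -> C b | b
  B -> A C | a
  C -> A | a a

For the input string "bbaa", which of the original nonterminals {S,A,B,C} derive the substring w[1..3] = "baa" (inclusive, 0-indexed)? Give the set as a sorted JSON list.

Convert to CNF:
  S -> C T0 | T0 B | T0 T0 | b
  A -> C T0 | b
  B -> A C | a
  C -> C T0 | T1 T1 | b
  T0 -> b
  T1 -> a

CYK fill, restricted to cells inside w[1..3]:
  cell(1,1) b: {A,C,S,T0}  orig:{A,C,S}
  cell(2,2) a: {B,T1}  orig:{B}
  cell(3,3) a: {B,T1}  orig:{B}
  cell(1,2) ba: {S}
  cell(2,3) aa: {C}
  cell(1,3) baa: {B}

Original NTs in T[1,3] deriving "baa": ["B"]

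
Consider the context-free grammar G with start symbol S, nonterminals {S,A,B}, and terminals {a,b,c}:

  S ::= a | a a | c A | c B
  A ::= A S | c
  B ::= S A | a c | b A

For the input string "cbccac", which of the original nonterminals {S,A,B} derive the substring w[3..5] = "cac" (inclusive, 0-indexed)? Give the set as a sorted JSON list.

CNF form of G:
  S -> T0 T0 | T1 A | T1 B | a
  A -> A S | c
  B -> S A | T0 T1 | T2 A
  T0 -> a
  T1 -> c
  T2 -> b

CYK fill, restricted to cells inside w[3..5]:
  T[3,3] 'c' = {A,T1}  orig:{A}
  T[4,4] 'a' = {S,T0}  orig:{S}
  T[5,5] 'c' = {A,T1}  orig:{A}
  T[3,4] 'ca' = {A}
  T[4,5] 'ac' = {B}
  T[3,5] 'cac' = {S}

Original NTs in T[3,5] deriving "cac": ["S"]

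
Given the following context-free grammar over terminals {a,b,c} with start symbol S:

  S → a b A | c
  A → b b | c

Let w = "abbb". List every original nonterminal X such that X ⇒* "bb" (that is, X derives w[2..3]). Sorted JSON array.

Convert to CNF:
  S -> T1 X2 | c
  A -> T0 T0 | c
  T0 -> b
  T1 -> a
  X2 -> T0 A

CYK fill, restricted to cells inside w[2..3]:
  T[2,2] 'b' = {T0}  orig:{}
  T[3,3] 'b' = {T0}  orig:{}
  T[2,3] 'bb' = {A}

Original NTs in T[2,3] deriving "bb": ["A"]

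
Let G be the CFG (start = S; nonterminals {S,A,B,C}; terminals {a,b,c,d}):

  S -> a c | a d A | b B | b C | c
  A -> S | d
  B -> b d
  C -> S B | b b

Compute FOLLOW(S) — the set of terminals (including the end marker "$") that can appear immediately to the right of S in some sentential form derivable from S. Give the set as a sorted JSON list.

Compute FIRST by fixpoint:
pass 1:
  A via A→d: +{d}
  B via B→b d: +{b}
  C via C→b b: +{b}
  S via S→a c: +{a}
  S via S→b B: +{b}
  S via S→c: +{c}
  S: {a,b,c}  A: {d}  B: {b}  C: {b}
pass 2:
  A via A→S: +{a,b,c}
  C via C→S B: +{a,c}
  S: {a,b,c}  A: {a,b,c,d}  B: {b}  C: {a,b,c}
pass 3: done
  S: {a,b,c}  A: {a,b,c,d}  B: {b}  C: {a,b,c}

FOLLOW iteration:
FOLLOW(S) := {$}
iter 1:
  C→S B: FOLLOW(S) ⊇ FIRST(B) = {b}; new: +{b}
  S→a d A: FOLLOW(A) ⊇ FOLLOW(S) ⊇ {$,b}; new: +{$,b}
  S→b B: FOLLOW(B) ⊇ FOLLOW(S) ⊇ {$,b}; new: +{$,b}
  S→b C: FOLLOW(C) ⊇ FOLLOW(S) ⊇ {$,b}; new: +{$,b}
  FOLLOW[S]={$,b}  FOLLOW[A]={$,b}  FOLLOW[B]={$,b}  FOLLOW[C]={$,b}
iter 2: — fixpoint
  FOLLOW[S]={$,b}  FOLLOW[A]={$,b}  FOLLOW[B]={$,b}  FOLLOW[C]={$,b}

FOLLOW(S) = ["$", "b"]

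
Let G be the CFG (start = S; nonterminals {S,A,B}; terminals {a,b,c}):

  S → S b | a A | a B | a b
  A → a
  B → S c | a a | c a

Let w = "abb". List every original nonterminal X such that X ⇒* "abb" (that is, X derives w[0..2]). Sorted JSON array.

Convert to CNF:
  S -> S T2 | T1 A | T1 B | T1 T2
  A -> a
  B -> S T0 | T0 T1 | T1 T1
  T0 -> c
  T1 -> a
  T2 -> b

CYK fill — only the sub-triangle for w[0..2]:
  cell(0,0) a: {A,T1}  orig:{A}
  cell(1,1) b: {T2}  orig:{}
  cell(2,2) b: {T2}  orig:{}
  cell(0,1) ab: {S}
  cell(1,2) bb: ∅
  cell(0,2) abb: {S}

Original NTs in T[0,2] deriving "abb": ["S"]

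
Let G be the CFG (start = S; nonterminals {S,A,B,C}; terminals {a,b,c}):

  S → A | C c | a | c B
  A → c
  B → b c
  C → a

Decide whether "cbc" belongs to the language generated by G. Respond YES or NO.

Convert to CNF:
  S -> C T1 | T1 B | a | c
  A -> c
  B -> T0 T1
  C -> a
  T0 -> b
  T1 -> c

CYK table (by increasing span):
  [0..0]={A,S,T1}  "c"  orig:{A,S}
  [1..1]={T0}  "b"  orig:{}
  [2..2]={A,S,T1}  "c"  orig:{A,S}
  [0..1]=∅  "cb"
  [1..2]={B}  "bc"
  [0..2]={S}  "cbc"

S ∈ T[0,2] ⇒ YES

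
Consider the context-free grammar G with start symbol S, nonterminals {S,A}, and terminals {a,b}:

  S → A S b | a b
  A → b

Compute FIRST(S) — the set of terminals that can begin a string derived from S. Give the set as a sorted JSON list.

Compute FIRST by fixpoint:
iter 1:
  A via A→b: +{b}
  S via S→A S b: +{b}
  S via S→a b: +{a}
  FIRST(S)={a,b}  FIRST(A)={b}
iter 2: (no change)
  FIRST(S)={a,b}  FIRST(A)={b}

FIRST(S) = ["a", "b"]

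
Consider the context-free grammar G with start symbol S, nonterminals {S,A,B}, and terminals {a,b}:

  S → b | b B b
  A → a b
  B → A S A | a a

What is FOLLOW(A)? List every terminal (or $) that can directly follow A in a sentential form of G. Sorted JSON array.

FIRST iteration:
pass 1:
  A via A→a b: +{a}
  B via B→A S A: +{a}
  S via S→b: +{b}
  FIRST(S)={b}  FIRST(A)={a}  FIRST(B)={a}
pass 2: done
  FIRST(S)={b}  FIRST(A)={a}  FIRST(B)={a}

Compute FOLLOW by fixpoint:
seed FOLLOW(S) with $
iter 1:
  B→A S A: FOLLOW(A) ⊇ FIRST(S) = {b}; new: +{b}
  B→A S A: FOLLOW(S) ⊇ FIRST(A) = {a}; new: +{a}
  S→b B b: FOLLOW(B) ⊇ FIRST(b) = {b}; new: +{b}
  S: {$,a}  A: {b}  B: {b}
iter 2: (no change)
  S: {$,a}  A: {b}  B: {b}

FOLLOW(A) = ["b"]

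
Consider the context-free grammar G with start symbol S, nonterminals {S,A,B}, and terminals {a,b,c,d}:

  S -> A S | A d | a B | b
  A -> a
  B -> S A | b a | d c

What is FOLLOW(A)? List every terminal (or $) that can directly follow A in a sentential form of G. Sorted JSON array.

FIRST iteration:
pass 1:
  A via A→a: +{a}
  B via B→b a: +{b}
  B via B→d c: +{d}
  S via S→A S: +{a}
  S via S→b: +{b}
  FIRST[S]={a,b}  FIRST[A]={a}  FIRST[B]={b,d}
pass 2:
  B via B→S A: +{a}
  FIRST[S]={a,b}  FIRST[A]={a}  FIRST[B]={a,b,d}
pass 3: (no change)
  FIRST[S]={a,b}  FIRST[A]={a}  FIRST[B]={a,b,d}

FOLLOW iteration:
FOLLOW(S) := {$}
iter 1:
  B→S A: FOLLOW(S) ⊇ FIRST(A) = {a}; new: +{a}
  S→A S: FOLLOW(A) ⊇ FIRST(S) = {a,b}; new: +{a,b}
  S→A d: FOLLOW(A) ⊇ FIRST(d) = {d}; new: +{d}
  S→a B: FOLLOW(B) ⊇ FOLLOW(S) ⊇ {$,a}; new: +{$,a}
  S: {$,a}  A: {a,b,d}  B: {$,a}
iter 2:
  B→S A: FOLLOW(A) ⊇ FOLLOW(B) ⊇ {$,a}; new: +{$}
  S: {$,a}  A: {$,a,b,d}  B: {$,a}
iter 3: — fixpoint
  S: {$,a}  A: {$,a,b,d}  B: {$,a}

FOLLOW(A) = ["$", "a", "b", "d"]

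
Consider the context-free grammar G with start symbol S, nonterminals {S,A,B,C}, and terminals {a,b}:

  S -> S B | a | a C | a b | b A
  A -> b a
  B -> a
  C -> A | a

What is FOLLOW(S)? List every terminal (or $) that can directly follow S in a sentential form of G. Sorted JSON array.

Compute FIRST by fixpoint:
[1]
  A via A→b a: +{b}
  B via B→a: +{a}
  C via C→A: +{b}
  C via C→a: +{a}
  S via S→a: +{a}
  S via S→b A: +{b}
  FIRST(S)={a,b}  FIRST(A)={b}  FIRST(B)={a}  FIRST(C)={a,b}
[2] done
  FIRST(S)={a,b}  FIRST(A)={b}  FIRST(B)={a}  FIRST(C)={a,b}

FOLLOW iteration:
seed FOLLOW(S) with $
[1]
  S→S B: FOLLOW(S) ⊇ FIRST(B) = {a}; new: +{a}
  S→S B: FOLLOW(B) ⊇ FOLLOW(S) ⊇ {$,a}; new: +{$,a}
  S→a C: FOLLOW(C) ⊇ FOLLOW(S) ⊇ {$,a}; new: +{$,a}
  S→b A: FOLLOW(A) ⊇ FOLLOW(S) ⊇ {$,a}; new: +{$,a}
  FOLLOW[S]={$,a}  FOLLOW[A]={$,a}  FOLLOW[B]={$,a}  FOLLOW[C]={$,a}
[2] done
  FOLLOW[S]={$,a}  FOLLOW[A]={$,a}  FOLLOW[B]={$,a}  FOLLOW[C]={$,a}

FOLLOW(S) = ["$", "a"]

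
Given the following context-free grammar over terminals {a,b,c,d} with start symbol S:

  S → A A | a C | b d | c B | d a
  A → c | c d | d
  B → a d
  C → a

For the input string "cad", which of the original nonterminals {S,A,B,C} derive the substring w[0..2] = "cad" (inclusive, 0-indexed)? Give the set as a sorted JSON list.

CNF form of G:
  S -> A A | T0 B | T1 T2 | T2 C | T3 T1
  A -> T0 T1 | c | d
  B -> T2 T1
  C -> a
  T0 -> c
  T1 -> d
  T2 -> a
  T3 -> b

Fill CYK table bottom-up (cells [i..j] with 0 ≤ i ≤ j ≤ 2 only):
  cell(0,0) c: {A,T0}  orig:{A}
  cell(1,1) a: {C,T2}  orig:{C}
  cell(2,2) d: {A,T1}  orig:{A}
  cell(0,1) ca: ∅
  cell(1,2) ad: {B}
  cell(0,2) cad: {S}

Original NTs in T[0,2] deriving "cad": ["S"]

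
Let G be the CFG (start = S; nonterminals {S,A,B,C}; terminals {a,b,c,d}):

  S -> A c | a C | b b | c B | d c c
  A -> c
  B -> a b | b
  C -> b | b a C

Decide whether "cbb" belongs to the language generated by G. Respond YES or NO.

CNF form of G:
  S -> A T2 | T0 C | T1 T1 | T2 B | T3 X5
  A -> c
  B -> T0 T1 | b
  C -> T1 X4 | b
  T0 -> a
  T1 -> b
  T2 -> c
  T3 -> d
  X4 -> T0 C
  X5 -> T2 T2

CYK fill:
  cell(0,0) c: {A,T2}  orig:{A}
  cell(1,1) b: {B,C,T1}  orig:{B,C}
  cell(2,2) b: {B,C,T1}  orig:{B,C}
  cell(0,1) cb: {S}
  cell(1,2) bb: {S}
  cell(0,2) cbb: ∅

S ∉ T[0,2] ⇒ NO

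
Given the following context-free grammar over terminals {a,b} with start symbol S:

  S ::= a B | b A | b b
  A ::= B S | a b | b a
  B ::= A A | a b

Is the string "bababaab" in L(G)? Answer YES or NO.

CNF form of G:
  S -> T0 B | T1 A | T1 T1
  A -> B S | T0 T1 | T1 T0
  B -> A A | T0 T1
  T0 -> a
  T1 -> b

Fill CYK table bottom-up:
  [0..0]={T1}  "b"  orig:{}
  [1..1]={T0}  "a"  orig:{}
  [2..2]={T1}  "b"  orig:{}
  [3..3]={T0}  "a"  orig:{}
  [4..4]={T1}  "b"  orig:{}
  [5..5]={T0}  "a"  orig:{}
  [6..6]={T0}  "a"  orig:{}
  [7..7]={T1}  "b"  orig:{}
  [0..1]={A}  "ba"
  [1..2]={A,B}  "ab"
  [2..3]={A}  "ba"
  [3..4]={A,B}  "ab"
  [4..5]={A}  "ba"
  [5..6]=∅  "aa"
  [6..7]={A,B}  "ab"
  [0..2]={S}  "bab"
  [1..3]=∅  "aba"
  [2..4]={S}  "bab"
  [3..5]=∅  "aba"
  [4..6]=∅  "baa"
  [5..7]={S}  "aab"
  [0..3]={B}  "baba"
  [1..4]={B}  "abab"
  [2..5]={B}  "baba"
  [3..6]=∅  "abaa"
  [4..7]={B}  "baab"
  [0..4]=∅  "babab"
  [1..5]={S}  "ababa"
  [2..6]=∅  "babaa"
  [3..7]={A,S}  "abaab"
  [0..5]=∅  "bababa"
  [1..6]=∅  "ababaa"
  [2..7]={S}  "babaab"
  [0..6]=∅  "bababaa"
  [1..7]={A,B}  "ababaab"
  [0..7]={S}  "bababaab"

S ∈ T[0,7] ⇒ YES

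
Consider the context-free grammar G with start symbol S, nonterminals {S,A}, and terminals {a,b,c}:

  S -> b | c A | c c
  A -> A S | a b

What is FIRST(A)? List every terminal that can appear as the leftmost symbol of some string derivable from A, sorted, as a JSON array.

Compute FIRST by fixpoint:
round 1:
  A via A→a b: +{a}
  S via S→b: +{b}
  S via S→c A: +{c}
  FIRST[S]={b,c}  FIRST[A]={a}
round 2: done
  FIRST[S]={b,c}  FIRST[A]={a}

FIRST(A) = ["a"]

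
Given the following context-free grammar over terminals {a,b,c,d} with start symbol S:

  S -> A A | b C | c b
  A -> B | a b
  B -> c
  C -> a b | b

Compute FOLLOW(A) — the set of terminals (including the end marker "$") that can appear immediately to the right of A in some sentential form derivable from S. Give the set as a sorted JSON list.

Compute FIRST by fixpoint:
pass 1:
  A via A→a b: +{a}
  B via B→c: +{c}
  C via C→a b: +{a}
  C via C→b: +{b}
  S via S→A A: +{a}
  S via S→b C: +{b}
  S via S→c b: +{c}
  FIRST[S]={a,b,c}  FIRST[A]={a}  FIRST[B]={c}  FIRST[C]={a,b}
pass 2:
  A via A→B: +{c}
  FIRST[S]={a,b,c}  FIRST[A]={a,c}  FIRST[B]={c}  FIRST[C]={a,b}
pass 3: — fixpoint
  FIRST[S]={a,b,c}  FIRST[A]={a,c}  FIRST[B]={c}  FIRST[C]={a,b}

FOLLOW iteration:
seed FOLLOW(S) with $
pass 1:
  S→A A: FOLLOW(A) ⊇ FIRST(A) = {a,c}; new: +{a,c}
  S→A A: FOLLOW(A) ⊇ FOLLOW(S) ⊇ {$}; new: +{$}
  S→b C: FOLLOW(C) ⊇ FOLLOW(S) ⊇ {$}; new: +{$}
  FOLLOW[S]={$}  FOLLOW[A]={$,a,c}  FOLLOW[B]={}  FOLLOW[C]={$}
pass 2:
  A→B: FOLLOW(B) ⊇ FOLLOW(A) ⊇ {$,a,c}; new: +{$,a,c}
  FOLLOW[S]={$}  FOLLOW[A]={$,a,c}  FOLLOW[B]={$,a,c}  FOLLOW[C]={$}
pass 3: (no change)
  FOLLOW[S]={$}  FOLLOW[A]={$,a,c}  FOLLOW[B]={$,a,c}  FOLLOW[C]={$}

FOLLOW(A) = ["$", "a", "c"]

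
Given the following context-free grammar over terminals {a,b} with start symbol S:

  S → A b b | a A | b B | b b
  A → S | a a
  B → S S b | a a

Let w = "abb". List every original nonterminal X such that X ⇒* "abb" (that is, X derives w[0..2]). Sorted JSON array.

CNF form of G:
  S -> A X4 | T0 B | T0 T0 | T1 A
  A -> A X2 | T0 B | T0 T0 | T1 A | T1 T1
  B -> S X3 | T1 T1
  T0 -> b
  T1 -> a
  X2 -> T0 T0
  X3 -> S T0
  X4 -> T0 T0

CYK table (by increasing span) (cells [i..j] with 0 ≤ i ≤ j ≤ 2 only):
  cell(0,0) a: {T1}  orig:{}
  cell(1,1) b: {T0}  orig:{}
  cell(2,2) b: {T0}  orig:{}
  cell(0,1) ab: ∅
  cell(1,2) bb: {A,S,X2,X4}  orig:{A,S}
  cell(0,2) abb: {A,S}

Original NTs in T[0,2] deriving "abb": ["A", "S"]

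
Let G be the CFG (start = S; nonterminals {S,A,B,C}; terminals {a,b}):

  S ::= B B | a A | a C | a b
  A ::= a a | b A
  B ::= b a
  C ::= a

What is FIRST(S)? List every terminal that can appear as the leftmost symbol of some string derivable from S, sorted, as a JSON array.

FIRST iteration:
pass 1:
  A via A→a a: +{a}
  A via A→b A: +{b}
  B via B→b a: +{b}
  C via C→a: +{a}
  S via S→B B: +{b}
  S via S→a A: +{a}
  FIRST[S]={a,b}  FIRST[A]={a,b}  FIRST[B]={b}  FIRST[C]={a}
pass 2: (no change)
  FIRST[S]={a,b}  FIRST[A]={a,b}  FIRST[B]={b}  FIRST[C]={a}

FIRST(S) = ["a", "b"]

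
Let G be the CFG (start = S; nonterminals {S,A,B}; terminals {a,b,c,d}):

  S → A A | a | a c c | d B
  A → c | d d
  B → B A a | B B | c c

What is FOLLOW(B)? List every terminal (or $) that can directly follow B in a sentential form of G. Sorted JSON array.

FIRST sets, iterate to fixpoint:
pass 1:
  A via A→c: +{c}
  A via A→d d: +{d}
  B via B→c c: +{c}
  S via S→A A: +{c,d}
  S via S→a: +{a}
  FIRST(S)={a,c,d}  FIRST(A)={c,d}  FIRST(B)={c}
pass 2: (no change)
  FIRST(S)={a,c,d}  FIRST(A)={c,d}  FIRST(B)={c}

Compute FOLLOW by fixpoint:
initialize: $ ∈ FOLLOW(S)
iter 1:
  B→B A a: FOLLOW(B) ⊇ FIRST(A) = {c,d}; new: +{c,d}
  B→B A a: FOLLOW(A) ⊇ FIRST(a) = {a}; new: +{a}
  S→A A: FOLLOW(A) ⊇ FIRST(A) = {c,d}; new: +{c,d}
  S→A A: FOLLOW(A) ⊇ FOLLOW(S) ⊇ {$}; new: +{$}
  S→d B: FOLLOW(B) ⊇ FOLLOW(S) ⊇ {$}; new: +{$}
  FOLLOW(S)={$}  FOLLOW(A)={$,a,c,d}  FOLLOW(B)={$,c,d}
iter 2: done
  FOLLOW(S)={$}  FOLLOW(A)={$,a,c,d}  FOLLOW(B)={$,c,d}

FOLLOW(B) = ["$", "c", "d"]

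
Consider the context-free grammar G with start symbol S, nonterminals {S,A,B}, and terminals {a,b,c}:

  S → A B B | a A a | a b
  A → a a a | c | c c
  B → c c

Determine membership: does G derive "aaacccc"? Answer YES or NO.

CNF form of G:
  S -> A X4 | T0 T2 | T0 X5
  A -> T0 X3 | T1 T1 | c
  B -> T1 T1
  T0 -> a
  T1 -> c
  T2 -> b
  X3 -> T0 T0
  X4 -> B B
  X5 -> A T0

CYK table (by increasing span):
  T[0,0] 'a' = {T0}  orig:{}
  T[1,1] 'a' = {T0}  orig:{}
  T[2,2] 'a' = {T0}  orig:{}
  T[3,3] 'c' = {A,T1}  orig:{A}
  T[4,4] 'c' = {A,T1}  orig:{A}
  T[5,5] 'c' = {A,T1}  orig:{A}
  T[6,6] 'c' = {A,T1}  orig:{A}
  T[0,1] 'aa' = {X3}  orig:{}
  T[1,2] 'aa' = {X3}  orig:{}
  T[2,3] 'ac' = ∅
  T[3,4] 'cc' = {A,B}
  T[4,5] 'cc' = {A,B}
  T[5,6] 'cc' = {A,B}
  T[0,2] 'aaa' = {A}
  T[1,3] 'aac' = ∅
  T[2,4] 'acc' = ∅
  T[3,5] 'ccc' = ∅
  T[4,6] 'ccc' = ∅
  T[0,3] 'aaac' = ∅
  T[1,4] 'aacc' = ∅
  T[2,5] 'accc' = ∅
  T[3,6] 'cccc' = {X4}  orig:{}
  T[0,4] 'aaacc' = ∅
  T[1,5] 'aaccc' = ∅
  T[2,6] 'acccc' = ∅
  T[0,5] 'aaaccc' = ∅
  T[1,6] 'aacccc' = ∅
  T[0,6] 'aaacccc' = {S}

S ∈ T[0,6] ⇒ YES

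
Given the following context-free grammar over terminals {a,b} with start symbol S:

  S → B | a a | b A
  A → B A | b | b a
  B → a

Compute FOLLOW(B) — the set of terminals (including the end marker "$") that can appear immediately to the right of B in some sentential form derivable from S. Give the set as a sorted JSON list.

Compute FIRST by fixpoint:
iter 1:
  A via A→b: +{b}
  B via B→a: +{a}
  S via S→B: +{a}
  S via S→b A: +{b}
  FIRST[S]={a,b}  FIRST[A]={b}  FIRST[B]={a}
iter 2:
  A via A→B A: +{a}
  FIRST[S]={a,b}  FIRST[A]={a,b}  FIRST[B]={a}
iter 3: — fixpoint
  FIRST[S]={a,b}  FIRST[A]={a,b}  FIRST[B]={a}

Compute FOLLOW by fixpoint:
FOLLOW(S) := {$}
round 1:
  A→B A: FOLLOW(B) ⊇ FIRST(A) = {a,b}; new: +{a,b}
  S→B: FOLLOW(B) ⊇ FOLLOW(S) ⊇ {$}; new: +{$}
  S→b A: FOLLOW(A) ⊇ FOLLOW(S) ⊇ {$}; new: +{$}
  S: {$}  A: {$}  B: {$,a,b}
round 2: (no change)
  S: {$}  A: {$}  B: {$,a,b}

FOLLOW(B) = ["$", "a", "b"]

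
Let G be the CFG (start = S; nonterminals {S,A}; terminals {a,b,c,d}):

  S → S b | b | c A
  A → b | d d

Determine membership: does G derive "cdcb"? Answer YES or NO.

Convert to CNF:
  S -> S T1 | T2 A | b
  A -> T0 T0 | b
  T0 -> d
  T1 -> b
  T2 -> c

Fill CYK table bottom-up:
  T[0,0] 'c' = {T2}  orig:{}
  T[1,1] 'd' = {T0}  orig:{}
  T[2,2] 'c' = {T2}  orig:{}
  T[3,3] 'b' = {A,S,T1}  orig:{A,S}
  T[0,1] 'cd' = ∅
  T[1,2] 'dc' = ∅
  T[2,3] 'cb' = {S}
  T[0,2] 'cdc' = ∅
  T[1,3] 'dcb' = ∅
  T[0,3] 'cdcb' = ∅

S ∉ T[0,3] ⇒ NO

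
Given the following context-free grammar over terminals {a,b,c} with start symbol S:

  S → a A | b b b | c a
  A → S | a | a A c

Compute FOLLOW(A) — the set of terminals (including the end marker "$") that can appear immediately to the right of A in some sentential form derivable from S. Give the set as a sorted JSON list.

Compute FIRST by fixpoint:
pass 1:
  A via A→a: +{a}
  S via S→a A: +{a}
  S via S→b b b: +{b}
  S via S→c a: +{c}
  FIRST[S]={a,b,c}  FIRST[A]={a}
pass 2:
  A via A→S: +{b,c}
  FIRST[S]={a,b,c}  FIRST[A]={a,b,c}
pass 3: (no change)
  FIRST[S]={a,b,c}  FIRST[A]={a,b,c}

FOLLOW sets:
FOLLOW(S) := {$}
iter 1:
  A→a A c: FOLLOW(A) ⊇ FIRST(c) = {c}; new: +{c}
  S→a A: FOLLOW(A) ⊇ FOLLOW(S) ⊇ {$}; new: +{$}
  S: {$}  A: {$,c}
iter 2:
  A→S: FOLLOW(S) ⊇ FOLLOW(A) ⊇ {$,c}; new: +{c}
  S: {$,c}  A: {$,c}
iter 3: (no change)
  S: {$,c}  A: {$,c}

FOLLOW(A) = ["$", "c"]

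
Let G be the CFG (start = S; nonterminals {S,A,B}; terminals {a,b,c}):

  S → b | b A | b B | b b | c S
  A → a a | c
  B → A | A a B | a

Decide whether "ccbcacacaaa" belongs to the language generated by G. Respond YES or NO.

Convert to CNF:
  S -> T1 A | T1 B | T1 T1 | T2 S | b
  A -> T0 T0 | c
  B -> A X3 | T0 T0 | a | c
  T0 -> a
  T1 -> b
  T2 -> c
  X3 -> T0 B

CYK fill:
  [0..0]={A,B,T2}  "c"  orig:{A,B}
  [1..1]={A,B,T2}  "c"  orig:{A,B}
  [2..2]={S,T1}  "b"  orig:{S}
  [3..3]={A,B,T2}  "c"  orig:{A,B}
  [4..4]={B,T0}  "a"  orig:{B}
  [5..5]={A,B,T2}  "c"  orig:{A,B}
  [6..6]={B,T0}  "a"  orig:{B}
  [7..7]={A,B,T2}  "c"  orig:{A,B}
  [8..8]={B,T0}  "a"  orig:{B}
  [9..9]={B,T0}  "a"  orig:{B}
  [10..10]={B,T0}  "a"  orig:{B}
  [0..1]=∅  "cc"
  [1..2]={S}  "cb"
  [2..3]={S}  "bc"
  [3..4]=∅  "ca"
  [4..5]={X3}  "ac"  orig:{}
  [5..6]=∅  "ca"
  [6..7]={X3}  "ac"  orig:{}
  [7..8]=∅  "ca"
  [8..9]={A,B,X3}  "aa"  orig:{A,B}
  [9..10]={A,B,X3}  "aa"  orig:{A,B}
  [0..2]={S}  "ccb"
  [1..3]={S}  "cbc"
  [2..4]=∅  "bca"
  [3..5]={B}  "cac"
  [4..6]=∅  "aca"
  [5..7]={B}  "cac"
  [6..8]=∅  "aca"
  [7..9]={B}  "caa"
  [8..10]={X3}  "aaa"  orig:{}
  [0..3]={S}  "ccbc"
  [1..4]=∅  "cbca"
  [2..5]={S}  "bcac"
  [3..6]=∅  "caca"
  [4..7]={X3}  "acac"  orig:{}
  [5..8]=∅  "caca"
  [6..9]={X3}  "acaa"  orig:{}
  [7..10]={B}  "caaa"
  [0..4]=∅  "ccbca"
  [1..5]={S}  "cbcac"
  [2..6]=∅  "bcaca"
  [3..7]={B}  "cacac"
  [4..8]=∅  "acaca"
  [5..9]={B}  "cacaa"
  [6..10]={X3}  "acaaa"  orig:{}
  [0..5]={S}  "ccbcac"
  [1..6]=∅  "cbcaca"
  [2..7]={S}  "bcacac"
  [3..8]=∅  "cacaca"
  [4..9]={X3}  "acacaa"  orig:{}
  [5..10]={B}  "cacaaa"
  [0..6]=∅  "ccbcaca"
  [1..7]={S}  "cbcacac"
  [2..8]=∅  "bcacaca"
  [3..9]={B}  "cacacaa"
  [4..10]={X3}  "acacaaa"  orig:{}
  [0..7]={S}  "ccbcacac"
  [1..8]=∅  "cbcacaca"
  [2..9]={S}  "bcacacaa"
  [3..10]={B}  "cacacaaa"
  [0..8]=∅  "ccbcacaca"
  [1..9]={S}  "cbcacacaa"
  [2..10]={S}  "bcacacaaa"
  [0..9]={S}  "ccbcacacaa"
  [1..10]={S}  "cbcacacaaa"
  [0..10]={S}  "ccbcacacaaa"

S ∈ T[0,10] ⇒ YES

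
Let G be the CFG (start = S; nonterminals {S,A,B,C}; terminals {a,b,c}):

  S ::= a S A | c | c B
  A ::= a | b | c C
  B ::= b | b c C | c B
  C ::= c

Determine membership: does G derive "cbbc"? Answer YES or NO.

CNF form of G:
  S -> T0 B | T2 X4 | c
  A -> T0 C | a | b
  B -> T0 B | T1 X3 | b
  C -> c
  T0 -> c
  T1 -> b
  T2 -> a
  X3 -> T0 C
  X4 -> S A

CYK table (by increasing span):
  T[0,0] 'c' = {C,S,T0}  orig:{C,S}
  T[1,1] 'b' = {A,B,T1}  orig:{A,B}
  T[2,2] 'b' = {A,B,T1}  orig:{A,B}
  T[3,3] 'c' = {C,S,T0}  orig:{C,S}
  T[0,1] 'cb' = {B,S,X4}  orig:{B,S}
  T[1,2] 'bb' = ∅
  T[2,3] 'bc' = ∅
  T[0,2] 'cbb' = {X4}  orig:{}
  T[1,3] 'bbc' = ∅
  T[0,3] 'cbbc' = ∅

S ∉ T[0,3] ⇒ NO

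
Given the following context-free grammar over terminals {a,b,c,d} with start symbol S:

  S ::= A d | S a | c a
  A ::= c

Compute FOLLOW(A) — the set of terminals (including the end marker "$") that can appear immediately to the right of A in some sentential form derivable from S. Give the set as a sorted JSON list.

FIRST sets, iterate to fixpoint:
iter 1:
  A via A→c: +{c}
  S via S→A d: +{c}
  FIRST[S]={c}  FIRST[A]={c}
iter 2: — fixpoint
  FIRST[S]={c}  FIRST[A]={c}

FOLLOW iteration:
initialize: $ ∈ FOLLOW(S)
pass 1:
  S→A d: FOLLOW(A) ⊇ FIRST(d) = {d}; new: +{d}
  S→S a: FOLLOW(S) ⊇ FIRST(a) = {a}; new: +{a}
  FOLLOW[S]={$,a}  FOLLOW[A]={d}
pass 2: (stable)
  FOLLOW[S]={$,a}  FOLLOW[A]={d}

FOLLOW(A) = ["d"]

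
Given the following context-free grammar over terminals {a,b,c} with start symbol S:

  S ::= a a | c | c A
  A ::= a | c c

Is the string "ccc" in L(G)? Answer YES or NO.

Convert to CNF:
  S -> T0 A | T1 T1 | c
  A -> T0 T0 | a
  T0 -> c
  T1 -> a

Fill CYK table bottom-up:
  cell(0,0) c: {S,T0}  orig:{S}
  cell(1,1) c: {S,T0}  orig:{S}
  cell(2,2) c: {S,T0}  orig:{S}
  cell(0,1) cc: {A}
  cell(1,2) cc: {A}
  cell(0,2) ccc: {S}

S ∈ T[0,2] ⇒ YES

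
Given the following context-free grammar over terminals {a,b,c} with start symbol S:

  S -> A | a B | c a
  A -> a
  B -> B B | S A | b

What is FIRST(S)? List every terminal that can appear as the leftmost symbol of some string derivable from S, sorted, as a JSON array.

FIRST sets, iterate to fixpoint:
[1]
  A via A→a: +{a}
  B via B→b: +{b}
  S via S→A: +{a}
  S via S→c a: +{c}
  FIRST[S]={a,c}  FIRST[A]={a}  FIRST[B]={b}
[2]
  B via B→S A: +{a,c}
  FIRST[S]={a,c}  FIRST[A]={a}  FIRST[B]={a,b,c}
[3] (no change)
  FIRST[S]={a,c}  FIRST[A]={a}  FIRST[B]={a,b,c}

FIRST(S) = ["a", "c"]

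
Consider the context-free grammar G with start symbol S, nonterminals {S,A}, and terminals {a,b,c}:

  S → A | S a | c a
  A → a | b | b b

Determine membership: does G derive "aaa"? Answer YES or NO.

Convert to CNF:
  S -> S T1 | T0 T0 | T2 T1 | a | b
  A -> T0 T0 | a | b
  T0 -> b
  T1 -> a
  T2 -> c

Fill CYK table bottom-up:
  cell(0,0) a: {A,S,T1}  orig:{A,S}
  cell(1,1) a: {A,S,T1}  orig:{A,S}
  cell(2,2) a: {A,S,T1}  orig:{A,S}
  cell(0,1) aa: {S}
  cell(1,2) aa: {S}
  cell(0,2) aaa: {S}

S ∈ T[0,2] ⇒ YES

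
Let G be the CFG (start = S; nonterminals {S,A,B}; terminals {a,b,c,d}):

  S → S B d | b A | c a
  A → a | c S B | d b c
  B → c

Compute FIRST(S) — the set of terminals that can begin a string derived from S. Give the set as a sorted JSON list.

Compute FIRST by fixpoint:
iter 1:
  A via A→a: +{a}
  A via A→c S B: +{c}
  A via A→d b c: +{d}
  B via B→c: +{c}
  S via S→b A: +{b}
  S via S→c a: +{c}
  FIRST(S)={b,c}  FIRST(A)={a,c,d}  FIRST(B)={c}
iter 2: done
  FIRST(S)={b,c}  FIRST(A)={a,c,d}  FIRST(B)={c}

FIRST(S) = ["b", "c"]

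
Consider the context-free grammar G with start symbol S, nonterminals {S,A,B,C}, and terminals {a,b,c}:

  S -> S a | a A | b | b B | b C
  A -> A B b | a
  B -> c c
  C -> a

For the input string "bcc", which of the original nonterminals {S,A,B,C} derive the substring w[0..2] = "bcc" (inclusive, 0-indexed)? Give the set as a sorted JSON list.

Convert to CNF:
  S -> S T2 | T0 B | T0 C | T2 A | b
  A -> A X3 | a
  B -> T1 T1
  C -> a
  T0 -> b
  T1 -> c
  T2 -> a
  X3 -> B T0

CYK fill, restricted to cells inside w[0..2]:
  [0..0]={S,T0}  "b"  orig:{S}
  [1..1]={T1}  "c"  orig:{}
  [2..2]={T1}  "c"  orig:{}
  [0..1]=∅  "bc"
  [1..2]={B}  "cc"
  [0..2]={S}  "bcc"

Original NTs in T[0,2] deriving "bcc": ["S"]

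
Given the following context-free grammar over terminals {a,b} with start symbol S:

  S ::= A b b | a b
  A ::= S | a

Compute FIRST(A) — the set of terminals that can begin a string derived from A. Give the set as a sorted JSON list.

FIRST sets, iterate to fixpoint:
iter 1:
  A via A→a: +{a}
  S via S→A b b: +{a}
  FIRST[S]={a}  FIRST[A]={a}
iter 2: (no change)
  FIRST[S]={a}  FIRST[A]={a}

FIRST(A) = ["a"]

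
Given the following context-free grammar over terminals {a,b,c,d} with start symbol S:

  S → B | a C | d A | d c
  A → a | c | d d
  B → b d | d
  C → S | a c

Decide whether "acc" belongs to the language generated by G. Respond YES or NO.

CNF form of G:
  S -> T0 A | T0 T3 | T1 T0 | T2 C | d
  A -> T0 T0 | a | c
  B -> T1 T0 | d
  C -> T0 A | T0 T3 | T1 T0 | T2 C | T2 T3 | d
  T0 -> d
  T1 -> b
  T2 -> a
  T3 -> c

CYK table (by increasing span):
  T[0,0] 'a' = {A,T2}  orig:{A}
  T[1,1] 'c' = {A,T3}  orig:{A}
  T[2,2] 'c' = {A,T3}  orig:{A}
  T[0,1] 'ac' = {C}
  T[1,2] 'cc' = ∅
  T[0,2] 'acc' = ∅

S ∉ T[0,2] ⇒ NO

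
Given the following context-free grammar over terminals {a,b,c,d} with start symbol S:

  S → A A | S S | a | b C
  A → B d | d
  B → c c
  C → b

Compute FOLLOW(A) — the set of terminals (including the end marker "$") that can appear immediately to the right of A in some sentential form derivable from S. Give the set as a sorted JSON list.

FIRST sets, iterate to fixpoint:
[1]
  A via A→d: +{d}
  B via B→c c: +{c}
  C via C→b: +{b}
  S via S→A A: +{d}
  S via S→a: +{a}
  S via S→b C: +{b}
  S: {a,b,d}  A: {d}  B: {c}  C: {b}
[2]
  A via A→B d: +{c}
  S via S→A A: +{c}
  S: {a,b,c,d}  A: {c,d}  B: {c}  C: {b}
[3] (stable)
  S: {a,b,c,d}  A: {c,d}  B: {c}  C: {b}

FOLLOW iteration:
seed FOLLOW(S) with $
[1]
  A→B d: FOLLOW(B) ⊇ FIRST(d) = {d}; new: +{d}
  S→A A: FOLLOW(A) ⊇ FIRST(A) = {c,d}; new: +{c,d}
  S→A A: FOLLOW(A) ⊇ FOLLOW(S) ⊇ {$}; new: +{$}
  S→S S: FOLLOW(S) ⊇ FIRST(S) = {a,b,c,d}; new: +{a,b,c,d}
  S→b C: FOLLOW(C) ⊇ FOLLOW(S) ⊇ {$,a,b,c,d}; new: +{$,a,b,c,d}
  S: {$,a,b,c,d}  A: {$,c,d}  B: {d}  C: {$,a,b,c,d}
[2]
  S→A A: FOLLOW(A) ⊇ FOLLOW(S) ⊇ {$,a,b,c,d}; new: +{a,b}
  S: {$,a,b,c,d}  A: {$,a,b,c,d}  B: {d}  C: {$,a,b,c,d}
[3] (no change)
  S: {$,a,b,c,d}  A: {$,a,b,c,d}  B: {d}  C: {$,a,b,c,d}

FOLLOW(A) = ["$", "a", "b", "c", "d"]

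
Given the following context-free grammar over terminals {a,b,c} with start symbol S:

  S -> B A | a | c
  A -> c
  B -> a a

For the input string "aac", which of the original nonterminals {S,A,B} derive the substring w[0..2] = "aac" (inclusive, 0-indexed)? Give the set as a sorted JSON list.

Convert to CNF:
  S -> B A | a | c
  A -> c
  B -> T0 T0
  T0 -> a

Fill CYK table bottom-up — only the sub-triangle for w[0..2]:
  cell(0,0) a: {S,T0}  orig:{S}
  cell(1,1) a: {S,T0}  orig:{S}
  cell(2,2) c: {A,S}
  cell(0,1) aa: {B}
  cell(1,2) ac: ∅
  cell(0,2) aac: {S}

Original NTs in T[0,2] deriving "aac": ["S"]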